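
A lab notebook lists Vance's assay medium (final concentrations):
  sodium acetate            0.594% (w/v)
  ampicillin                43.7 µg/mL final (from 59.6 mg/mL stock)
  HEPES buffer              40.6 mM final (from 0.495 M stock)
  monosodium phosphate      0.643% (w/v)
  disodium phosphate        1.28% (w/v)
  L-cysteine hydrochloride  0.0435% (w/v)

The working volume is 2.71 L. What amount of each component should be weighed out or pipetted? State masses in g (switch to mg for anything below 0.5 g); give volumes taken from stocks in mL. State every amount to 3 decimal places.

sodium acetate 16.097 g; ampicillin 1.987 mL; HEPES buffer 222.275 mL; monosodium phosphate 17.425 g; disodium phosphate 34.688 g; L-cysteine hydrochloride 1.179 g

Scale factor relative to 1 L: 2.71.
sodium acetate: 0.594 g per 100 mL × 2710 mL ÷ 100 = 16.097 g
ampicillin: C1V1 = C2V2 → 43.7 µg/mL × 2710 mL ÷ 59600 µg/mL = 1.987 mL
HEPES buffer: dilute stock: 40.6 mM × 2710 mL ÷ 495 mM = 222.275 mL
monosodium phosphate: 0.643 g per 100 mL × 2710 mL ÷ 100 = 17.425 g
disodium phosphate: 1.28 g per 100 mL × 2710 mL ÷ 100 = 34.688 g
L-cysteine hydrochloride: 0.0435 g per 100 mL × 2710 mL ÷ 100 = 1.179 g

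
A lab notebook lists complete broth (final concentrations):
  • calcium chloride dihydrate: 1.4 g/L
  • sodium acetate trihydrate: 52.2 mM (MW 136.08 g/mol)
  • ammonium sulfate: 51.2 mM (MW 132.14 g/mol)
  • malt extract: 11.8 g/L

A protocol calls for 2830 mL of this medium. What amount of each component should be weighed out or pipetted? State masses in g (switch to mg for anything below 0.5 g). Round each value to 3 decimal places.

Working volume: 2830 mL = 2.83 L.
calcium chloride dihydrate: 1.4 g/L × 2.83 L = 3.962 g
sodium acetate trihydrate: 52.2 mmol/L × 136.08 g/mol × 2.83 L ÷ 1000 = 20.103 g
ammonium sulfate: 51.2 mmol/L × 132.14 g/mol × 2.83 L ÷ 1000 = 19.147 g
malt extract: 11.8 g/L × 2.83 L = 33.394 g

calcium chloride dihydrate 3.962 g; sodium acetate trihydrate 20.103 g; ammonium sulfate 19.147 g; malt extract 33.394 g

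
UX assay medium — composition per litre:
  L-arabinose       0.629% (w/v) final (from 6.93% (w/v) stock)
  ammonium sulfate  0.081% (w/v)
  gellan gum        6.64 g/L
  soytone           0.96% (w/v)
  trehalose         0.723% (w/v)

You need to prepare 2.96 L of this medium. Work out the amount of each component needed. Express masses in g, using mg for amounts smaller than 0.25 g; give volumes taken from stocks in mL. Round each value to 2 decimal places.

Working volume: 2.96 L.
L-arabinose: C1V1 = C2V2 → 0.629% ÷ 6.93% × 2960 mL = 268.66 mL
ammonium sulfate: 0.081 g per 100 mL × 2960 mL ÷ 100 = 2.40 g
gellan gum: 6.64 g/L × 2.96 L = 19.65 g
soytone: 0.96 g per 100 mL × 2960 mL ÷ 100 = 28.42 g
trehalose: 0.723 g per 100 mL × 2960 mL ÷ 100 = 21.40 g

L-arabinose 268.66 mL; ammonium sulfate 2.40 g; gellan gum 19.65 g; soytone 28.42 g; trehalose 21.40 g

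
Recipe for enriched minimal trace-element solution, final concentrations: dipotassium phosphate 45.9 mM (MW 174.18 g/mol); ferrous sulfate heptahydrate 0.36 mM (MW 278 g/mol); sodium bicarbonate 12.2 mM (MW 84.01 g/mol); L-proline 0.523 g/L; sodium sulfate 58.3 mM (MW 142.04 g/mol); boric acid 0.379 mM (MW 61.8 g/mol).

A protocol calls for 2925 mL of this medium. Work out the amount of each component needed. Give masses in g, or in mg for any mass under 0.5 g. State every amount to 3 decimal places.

Target volume = 2925 mL = 2.925 L.
dipotassium phosphate: 45.9 mmol/L × 174.18 g/mol × 2.925 L ÷ 1000 = 23.385 g
ferrous sulfate heptahydrate: 0.36 mmol/L × 278 mg/mmol × 2.925 L = 292.734 mg
sodium bicarbonate: 12.2 mmol/L × 84.01 g/mol × 2.925 L ÷ 1000 = 2.998 g
L-proline: 0.523 g/L × 2.925 L = 1.530 g
sodium sulfate: 58.3 mmol/L × 142.04 g/mol × 2.925 L ÷ 1000 = 24.222 g
boric acid: 0.379 mmol/L × 61.8 mg/mmol × 2.925 L = 68.510 mg

dipotassium phosphate 23.385 g; ferrous sulfate heptahydrate 292.734 mg; sodium bicarbonate 2.998 g; L-proline 1.530 g; sodium sulfate 24.222 g; boric acid 68.510 mg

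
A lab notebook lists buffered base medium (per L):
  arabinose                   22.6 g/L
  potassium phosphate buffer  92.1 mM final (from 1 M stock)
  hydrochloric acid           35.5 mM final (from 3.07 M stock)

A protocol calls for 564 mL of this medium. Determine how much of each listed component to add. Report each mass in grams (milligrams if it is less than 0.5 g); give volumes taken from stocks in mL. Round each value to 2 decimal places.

arabinose 12.75 g; potassium phosphate buffer 51.94 mL; hydrochloric acid 6.52 mL

Scale factor relative to 1 L: 0.564.
arabinose: 22.6 g/L × 0.564 L = 12.75 g
potassium phosphate buffer: V = C2·V2/C1 = 92.1 mM × 564 mL ÷ 1000 mM = 51.94 mL
hydrochloric acid: dilute stock: 35.5 mM × 564 mL ÷ 3070 mM = 6.52 mL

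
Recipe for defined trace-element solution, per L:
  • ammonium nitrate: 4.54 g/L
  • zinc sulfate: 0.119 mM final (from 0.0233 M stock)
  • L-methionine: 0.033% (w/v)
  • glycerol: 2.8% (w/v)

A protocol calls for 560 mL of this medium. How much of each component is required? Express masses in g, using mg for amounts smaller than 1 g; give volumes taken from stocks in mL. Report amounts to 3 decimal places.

Target volume = 560 mL = 0.56 L.
ammonium nitrate: 4.54 g/L × 0.56 L = 2.542 g
zinc sulfate: C1V1 = C2V2 → 0.119 mM × 560 mL ÷ 23.3 mM = 2.860 mL
L-methionine: 0.033 g per 100 mL × 560 mL ÷ 100 = 0.1848 g = 184.800 mg
glycerol: 2.8 g per 100 mL × 560 mL ÷ 100 = 15.680 g

ammonium nitrate 2.542 g; zinc sulfate 2.860 mL; L-methionine 184.800 mg; glycerol 15.680 g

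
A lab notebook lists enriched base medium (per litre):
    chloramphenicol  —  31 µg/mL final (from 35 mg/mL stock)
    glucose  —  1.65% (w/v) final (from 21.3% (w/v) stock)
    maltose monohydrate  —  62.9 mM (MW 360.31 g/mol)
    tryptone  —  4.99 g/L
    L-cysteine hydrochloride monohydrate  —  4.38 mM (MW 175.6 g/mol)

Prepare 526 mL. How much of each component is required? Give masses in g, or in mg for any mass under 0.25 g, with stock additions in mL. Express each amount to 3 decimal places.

Working volume: 526 mL = 0.526 L.
chloramphenicol: V = C2·V2/C1 = 31 µg/mL × 526 mL ÷ 35000 µg/mL = 0.466 mL
glucose: C1V1 = C2V2 → 1.65% ÷ 21.3% × 526 mL = 40.746 mL
maltose monohydrate: 62.9 mmol/L × 360.31 g/mol × 0.526 L ÷ 1000 = 11.921 g
tryptone: 4.99 g/L × 0.526 L = 2.625 g
L-cysteine hydrochloride monohydrate: 4.38 mmol/L × 175.6 g/mol × 0.526 L ÷ 1000 = 0.405 g

chloramphenicol 0.466 mL; glucose 40.746 mL; maltose monohydrate 11.921 g; tryptone 2.625 g; L-cysteine hydrochloride monohydrate 0.405 g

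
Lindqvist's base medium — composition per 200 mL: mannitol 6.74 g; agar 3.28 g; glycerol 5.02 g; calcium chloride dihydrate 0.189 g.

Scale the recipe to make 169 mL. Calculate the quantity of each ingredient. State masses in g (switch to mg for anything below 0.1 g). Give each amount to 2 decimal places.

mannitol 5.70 g; agar 2.77 g; glycerol 4.24 g; calcium chloride dihydrate 0.16 g

Ratio of target to recipe volume: 169 / 200 = 0.845.
mannitol: 6.74 g × (169 mL / 200 mL) = 5.70 g
agar: 3.28 g × (169 mL / 200 mL) = 2.77 g
glycerol: 5.02 g × (169 mL / 200 mL) = 4.24 g
calcium chloride dihydrate: 0.189 g × (169 mL / 200 mL) = 0.16 g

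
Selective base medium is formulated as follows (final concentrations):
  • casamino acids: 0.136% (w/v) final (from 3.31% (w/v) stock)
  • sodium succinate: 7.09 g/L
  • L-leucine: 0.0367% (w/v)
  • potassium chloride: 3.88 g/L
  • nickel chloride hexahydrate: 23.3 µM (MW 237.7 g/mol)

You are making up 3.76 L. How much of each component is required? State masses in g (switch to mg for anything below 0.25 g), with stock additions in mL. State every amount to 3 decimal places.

Scale factor relative to 1 L: 3.76.
casamino acids: V = C2·V2/C1 = 0.136% ÷ 3.31% × 3760 mL = 154.489 mL
sodium succinate: 7.09 g/L × 3.76 L = 26.658 g
L-leucine: 0.0367% w/v = 0.367 g/L → 0.367 × 3.76 L = 1.380 g
potassium chloride: 3.88 g/L × 3.76 L = 14.589 g
nickel chloride hexahydrate: 23.3 µmol/L × 237.7 g/mol × 3.76 L ÷ 1000 = 20.824 mg

casamino acids 154.489 mL; sodium succinate 26.658 g; L-leucine 1.380 g; potassium chloride 14.589 g; nickel chloride hexahydrate 20.824 mg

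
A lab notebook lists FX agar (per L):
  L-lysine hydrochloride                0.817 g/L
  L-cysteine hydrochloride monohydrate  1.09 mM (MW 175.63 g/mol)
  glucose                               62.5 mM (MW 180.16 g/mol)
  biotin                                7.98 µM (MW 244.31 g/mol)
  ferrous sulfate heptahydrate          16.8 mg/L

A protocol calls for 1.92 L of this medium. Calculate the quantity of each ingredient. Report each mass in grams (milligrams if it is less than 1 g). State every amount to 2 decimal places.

L-lysine hydrochloride 1.57 g; L-cysteine hydrochloride monohydrate 367.56 mg; glucose 21.62 g; biotin 3.74 mg; ferrous sulfate heptahydrate 32.26 mg

Scale factor relative to 1 L: 1.92.
L-lysine hydrochloride: 0.817 g/L × 1.92 L = 1.57 g
L-cysteine hydrochloride monohydrate: 1.09 mmol/L × 175.63 mg/mmol × 1.92 L = 367.56 mg
glucose: 62.5 mmol/L × 180.16 g/mol × 1.92 L ÷ 1000 = 21.62 g
biotin: 7.98 µmol/L × 244.31 g/mol × 1.92 L ÷ 1000 = 3.74 mg
ferrous sulfate heptahydrate: 16.8 mg/L × 1.92 L = 32.26 mg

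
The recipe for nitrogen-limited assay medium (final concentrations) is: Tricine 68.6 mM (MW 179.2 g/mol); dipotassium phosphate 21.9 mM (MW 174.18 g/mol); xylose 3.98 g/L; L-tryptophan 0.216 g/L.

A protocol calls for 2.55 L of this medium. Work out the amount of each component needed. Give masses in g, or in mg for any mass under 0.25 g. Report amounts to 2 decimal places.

Tricine 31.35 g; dipotassium phosphate 9.73 g; xylose 10.15 g; L-tryptophan 0.55 g

Scale factor relative to 1 L: 2.55.
Tricine: 68.6 mmol/L × 179.2 g/mol × 2.55 L ÷ 1000 = 31.35 g
dipotassium phosphate: 21.9 mmol/L × 174.18 g/mol × 2.55 L ÷ 1000 = 9.73 g
xylose: 3.98 g/L × 2.55 L = 10.15 g
L-tryptophan: 0.216 g/L × 2.55 L = 0.55 g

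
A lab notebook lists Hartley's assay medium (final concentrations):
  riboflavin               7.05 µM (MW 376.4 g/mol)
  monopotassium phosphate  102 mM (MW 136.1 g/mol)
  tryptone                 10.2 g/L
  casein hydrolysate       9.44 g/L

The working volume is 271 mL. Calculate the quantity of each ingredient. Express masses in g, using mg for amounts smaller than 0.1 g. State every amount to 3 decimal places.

riboflavin 0.719 mg; monopotassium phosphate 3.762 g; tryptone 2.764 g; casein hydrolysate 2.558 g

Target volume = 271 mL = 0.271 L.
riboflavin: 7.05 µmol/L × 376.4 g/mol × 0.271 L ÷ 1000 = 0.719 mg
monopotassium phosphate: 102 mmol/L × 136.1 g/mol × 0.271 L ÷ 1000 = 3.762 g
tryptone: 10.2 g/L × 0.271 L = 2.764 g
casein hydrolysate: 9.44 g/L × 0.271 L = 2.558 g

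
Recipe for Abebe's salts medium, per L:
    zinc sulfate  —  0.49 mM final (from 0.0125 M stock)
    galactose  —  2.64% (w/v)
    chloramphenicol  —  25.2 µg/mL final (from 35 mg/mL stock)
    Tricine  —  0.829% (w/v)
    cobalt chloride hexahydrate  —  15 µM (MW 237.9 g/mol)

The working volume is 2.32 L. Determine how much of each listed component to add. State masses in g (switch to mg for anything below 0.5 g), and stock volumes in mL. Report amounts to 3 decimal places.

zinc sulfate 90.944 mL; galactose 61.248 g; chloramphenicol 1.670 mL; Tricine 19.233 g; cobalt chloride hexahydrate 8.279 mg

Scale factor relative to 1 L: 2.32.
zinc sulfate: dilute stock: 0.49 mM × 2320 mL ÷ 12.5 mM = 90.944 mL
galactose: 2.64 g per 100 mL × 2320 mL ÷ 100 = 61.248 g
chloramphenicol: C1V1 = C2V2 → 25.2 µg/mL × 2320 mL ÷ 35000 µg/mL = 1.670 mL
Tricine: 0.829% w/v = 8.29 g/L → 8.29 × 2.32 L = 19.233 g
cobalt chloride hexahydrate: 15 µmol/L × 237.9 g/mol × 2.32 L ÷ 1000 = 8.279 mg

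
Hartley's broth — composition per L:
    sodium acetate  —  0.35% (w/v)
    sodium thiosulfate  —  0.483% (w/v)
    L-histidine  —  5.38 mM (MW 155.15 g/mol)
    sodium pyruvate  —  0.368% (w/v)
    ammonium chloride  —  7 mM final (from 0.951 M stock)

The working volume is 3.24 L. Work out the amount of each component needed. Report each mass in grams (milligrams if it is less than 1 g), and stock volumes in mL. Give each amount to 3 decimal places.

sodium acetate 11.340 g; sodium thiosulfate 15.649 g; L-histidine 2.704 g; sodium pyruvate 11.923 g; ammonium chloride 23.849 mL

Scale factor relative to 1 L: 3.24.
sodium acetate: 0.35% w/v = 3.5 g/L → 3.5 × 3.24 L = 11.340 g
sodium thiosulfate: 0.483 g per 100 mL × 3240 mL ÷ 100 = 15.649 g
L-histidine: 5.38 mmol/L × 155.15 g/mol × 3.24 L ÷ 1000 = 2.704 g
sodium pyruvate: 0.368% w/v = 3.68 g/L → 3.68 × 3.24 L = 11.923 g
ammonium chloride: C1V1 = C2V2 → 7 mM × 3240 mL ÷ 951 mM = 23.849 mL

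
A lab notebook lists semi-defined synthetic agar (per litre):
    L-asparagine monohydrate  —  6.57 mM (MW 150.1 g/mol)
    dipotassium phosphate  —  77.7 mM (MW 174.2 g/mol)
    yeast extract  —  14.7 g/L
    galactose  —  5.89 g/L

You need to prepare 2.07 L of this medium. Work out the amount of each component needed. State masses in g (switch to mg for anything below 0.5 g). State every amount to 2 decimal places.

L-asparagine monohydrate 2.04 g; dipotassium phosphate 28.02 g; yeast extract 30.43 g; galactose 12.19 g

Working volume: 2.07 L.
L-asparagine monohydrate: 6.57 mmol/L × 150.1 g/mol × 2.07 L ÷ 1000 = 2.04 g
dipotassium phosphate: 77.7 mmol/L × 174.2 g/mol × 2.07 L ÷ 1000 = 28.02 g
yeast extract: 14.7 g/L × 2.07 L = 30.43 g
galactose: 5.89 g/L × 2.07 L = 12.19 g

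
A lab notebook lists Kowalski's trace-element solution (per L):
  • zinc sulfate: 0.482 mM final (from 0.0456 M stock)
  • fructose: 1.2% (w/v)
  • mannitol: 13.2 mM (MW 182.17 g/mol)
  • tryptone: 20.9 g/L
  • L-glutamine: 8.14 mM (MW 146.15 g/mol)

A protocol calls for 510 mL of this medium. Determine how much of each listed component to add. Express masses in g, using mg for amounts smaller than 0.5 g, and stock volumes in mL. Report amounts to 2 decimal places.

zinc sulfate 5.39 mL; fructose 6.12 g; mannitol 1.23 g; tryptone 10.66 g; L-glutamine 0.61 g

Scale factor relative to 1 L: 0.51.
zinc sulfate: C1V1 = C2V2 → 0.482 mM × 510 mL ÷ 45.6 mM = 5.39 mL
fructose: 1.2 g per 100 mL × 510 mL ÷ 100 = 6.12 g
mannitol: 13.2 mmol/L × 182.17 g/mol × 0.51 L ÷ 1000 = 1.23 g
tryptone: 20.9 g/L × 0.51 L = 10.66 g
L-glutamine: 8.14 mmol/L × 146.15 g/mol × 0.51 L ÷ 1000 = 0.61 g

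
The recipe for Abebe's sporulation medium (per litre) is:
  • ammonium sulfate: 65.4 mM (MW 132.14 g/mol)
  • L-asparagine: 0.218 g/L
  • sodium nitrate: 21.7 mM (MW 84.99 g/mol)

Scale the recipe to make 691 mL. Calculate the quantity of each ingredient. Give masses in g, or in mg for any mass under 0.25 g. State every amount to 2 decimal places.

ammonium sulfate 5.97 g; L-asparagine 150.64 mg; sodium nitrate 1.27 g

Target volume = 691 mL = 0.691 L.
ammonium sulfate: 65.4 mmol/L × 132.14 g/mol × 0.691 L ÷ 1000 = 5.97 g
L-asparagine: 0.218 g/L × 0.691 L = 0.150638 g = 150.64 mg
sodium nitrate: 21.7 mmol/L × 84.99 g/mol × 0.691 L ÷ 1000 = 1.27 g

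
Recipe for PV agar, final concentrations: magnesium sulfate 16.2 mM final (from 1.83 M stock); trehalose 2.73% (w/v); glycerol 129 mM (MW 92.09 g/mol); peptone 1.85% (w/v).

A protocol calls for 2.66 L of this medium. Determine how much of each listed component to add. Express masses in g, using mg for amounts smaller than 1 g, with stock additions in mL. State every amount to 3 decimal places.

magnesium sulfate 23.548 mL; trehalose 72.618 g; glycerol 31.600 g; peptone 49.210 g

Scale factor relative to 1 L: 2.66.
magnesium sulfate: dilute stock: 16.2 mM × 2660 mL ÷ 1830 mM = 23.548 mL
trehalose: 2.73% w/v = 27.3 g/L → 27.3 × 2.66 L = 72.618 g
glycerol: 129 mmol/L × 92.09 g/mol × 2.66 L ÷ 1000 = 31.600 g
peptone: 1.85 g per 100 mL × 2660 mL ÷ 100 = 49.210 g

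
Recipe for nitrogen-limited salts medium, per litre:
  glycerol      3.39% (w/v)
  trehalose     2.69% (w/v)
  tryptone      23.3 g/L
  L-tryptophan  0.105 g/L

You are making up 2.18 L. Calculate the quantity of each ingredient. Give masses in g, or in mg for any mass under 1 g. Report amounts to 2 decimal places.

Scale factor relative to 1 L: 2.18.
glycerol: 3.39% w/v = 33.9 g/L → 33.9 × 2.18 L = 73.90 g
trehalose: 2.69 g per 100 mL × 2180 mL ÷ 100 = 58.64 g
tryptone: 23.3 g/L × 2.18 L = 50.79 g
L-tryptophan: 0.105 g/L × 2.18 L = 0.2289 g = 228.90 mg

glycerol 73.90 g; trehalose 58.64 g; tryptone 50.79 g; L-tryptophan 228.90 mg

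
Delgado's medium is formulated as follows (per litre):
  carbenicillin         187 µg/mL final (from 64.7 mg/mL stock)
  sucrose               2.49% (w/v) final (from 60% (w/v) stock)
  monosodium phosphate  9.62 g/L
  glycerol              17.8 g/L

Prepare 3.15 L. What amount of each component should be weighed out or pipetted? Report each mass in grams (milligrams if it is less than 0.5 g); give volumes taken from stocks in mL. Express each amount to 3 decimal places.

Working volume: 3.15 L.
carbenicillin: V = C2·V2/C1 = 187 µg/mL × 3150 mL ÷ 64700 µg/mL = 9.104 mL
sucrose: V = C2·V2/C1 = 2.49% ÷ 60% × 3150 mL = 130.725 mL
monosodium phosphate: 9.62 g/L × 3.15 L = 30.303 g
glycerol: 17.8 g/L × 3.15 L = 56.070 g

carbenicillin 9.104 mL; sucrose 130.725 mL; monosodium phosphate 30.303 g; glycerol 56.070 g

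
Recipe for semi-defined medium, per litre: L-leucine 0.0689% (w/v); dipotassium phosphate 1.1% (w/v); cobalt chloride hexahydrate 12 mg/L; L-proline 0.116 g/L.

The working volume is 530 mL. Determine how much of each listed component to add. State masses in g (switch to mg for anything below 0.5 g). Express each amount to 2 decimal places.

L-leucine 365.17 mg; dipotassium phosphate 5.83 g; cobalt chloride hexahydrate 6.36 mg; L-proline 61.48 mg

Working volume: 530 mL = 0.53 L.
L-leucine: 0.0689 g per 100 mL × 530 mL ÷ 100 = 0.36517 g = 365.17 mg
dipotassium phosphate: 1.1% w/v = 11 g/L → 11 × 0.53 L = 5.83 g
cobalt chloride hexahydrate: 12 mg/L × 0.53 L = 6.36 mg
L-proline: 0.116 g/L × 0.53 L = 0.06148 g = 61.48 mg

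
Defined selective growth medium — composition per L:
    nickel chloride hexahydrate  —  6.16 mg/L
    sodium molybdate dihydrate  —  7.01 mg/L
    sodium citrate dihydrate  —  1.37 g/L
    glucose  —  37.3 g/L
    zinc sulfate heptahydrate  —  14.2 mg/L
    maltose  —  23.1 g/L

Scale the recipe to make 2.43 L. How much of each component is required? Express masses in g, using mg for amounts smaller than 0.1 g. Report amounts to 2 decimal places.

Scale factor relative to 1 L: 2.43.
nickel chloride hexahydrate: 6.16 mg/L × 2.43 L = 14.97 mg
sodium molybdate dihydrate: 7.01 mg/L × 2.43 L = 17.03 mg
sodium citrate dihydrate: 1.37 g/L × 2.43 L = 3.33 g
glucose: 37.3 g/L × 2.43 L = 90.64 g
zinc sulfate heptahydrate: 14.2 mg/L × 2.43 L = 34.51 mg
maltose: 23.1 g/L × 2.43 L = 56.13 g

nickel chloride hexahydrate 14.97 mg; sodium molybdate dihydrate 17.03 mg; sodium citrate dihydrate 3.33 g; glucose 90.64 g; zinc sulfate heptahydrate 34.51 mg; maltose 56.13 g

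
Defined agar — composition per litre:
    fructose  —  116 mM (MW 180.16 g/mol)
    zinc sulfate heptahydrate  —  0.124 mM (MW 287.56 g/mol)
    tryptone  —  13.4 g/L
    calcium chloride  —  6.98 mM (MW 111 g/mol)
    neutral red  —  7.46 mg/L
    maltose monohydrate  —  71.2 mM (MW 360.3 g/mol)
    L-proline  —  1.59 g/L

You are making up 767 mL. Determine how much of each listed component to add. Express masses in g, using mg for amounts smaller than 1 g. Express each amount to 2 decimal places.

fructose 16.03 g; zinc sulfate heptahydrate 27.35 mg; tryptone 10.28 g; calcium chloride 594.26 mg; neutral red 5.72 mg; maltose monohydrate 19.68 g; L-proline 1.22 g

Working volume: 767 mL = 0.767 L.
fructose: 116 mmol/L × 180.16 g/mol × 0.767 L ÷ 1000 = 16.03 g
zinc sulfate heptahydrate: 0.124 mmol/L × 287.56 mg/mmol × 0.767 L = 27.35 mg
tryptone: 13.4 g/L × 0.767 L = 10.28 g
calcium chloride: 6.98 mmol/L × 111 mg/mmol × 0.767 L = 594.26 mg
neutral red: 7.46 mg/L × 0.767 L = 5.72 mg
maltose monohydrate: 71.2 mmol/L × 360.3 g/mol × 0.767 L ÷ 1000 = 19.68 g
L-proline: 1.59 g/L × 0.767 L = 1.22 g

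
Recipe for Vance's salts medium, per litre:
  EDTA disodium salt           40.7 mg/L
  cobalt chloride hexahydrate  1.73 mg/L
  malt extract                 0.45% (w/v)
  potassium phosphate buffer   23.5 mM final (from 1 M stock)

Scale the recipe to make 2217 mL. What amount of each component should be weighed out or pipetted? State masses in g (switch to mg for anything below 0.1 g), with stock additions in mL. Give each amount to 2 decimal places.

Scale factor relative to 1 L: 2.217.
EDTA disodium salt: 40.7 mg/L × 2.217 L = 90.23 mg
cobalt chloride hexahydrate: 1.73 mg/L × 2.217 L = 3.84 mg
malt extract: 0.45 g per 100 mL × 2217 mL ÷ 100 = 9.98 g
potassium phosphate buffer: C1V1 = C2V2 → 23.5 mM × 2217 mL ÷ 1000 mM = 52.10 mL

EDTA disodium salt 90.23 mg; cobalt chloride hexahydrate 3.84 mg; malt extract 9.98 g; potassium phosphate buffer 52.10 mL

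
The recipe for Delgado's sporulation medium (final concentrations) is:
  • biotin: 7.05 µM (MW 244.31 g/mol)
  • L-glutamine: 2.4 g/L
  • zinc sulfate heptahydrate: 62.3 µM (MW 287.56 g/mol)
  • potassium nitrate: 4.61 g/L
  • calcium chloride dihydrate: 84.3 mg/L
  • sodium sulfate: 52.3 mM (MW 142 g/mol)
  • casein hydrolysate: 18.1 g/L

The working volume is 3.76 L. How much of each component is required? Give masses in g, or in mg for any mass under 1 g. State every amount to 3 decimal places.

Scale factor relative to 1 L: 3.76.
biotin: 7.05 µmol/L × 244.31 g/mol × 3.76 L ÷ 1000 = 6.476 mg
L-glutamine: 2.4 g/L × 3.76 L = 9.024 g
zinc sulfate heptahydrate: 62.3 µmol/L × 287.56 g/mol × 3.76 L ÷ 1000 = 67.360 mg
potassium nitrate: 4.61 g/L × 3.76 L = 17.334 g
calcium chloride dihydrate: 84.3 mg/L × 3.76 L = 316.968 mg
sodium sulfate: 52.3 mmol/L × 142 g/mol × 3.76 L ÷ 1000 = 27.924 g
casein hydrolysate: 18.1 g/L × 3.76 L = 68.056 g

biotin 6.476 mg; L-glutamine 9.024 g; zinc sulfate heptahydrate 67.360 mg; potassium nitrate 17.334 g; calcium chloride dihydrate 316.968 mg; sodium sulfate 27.924 g; casein hydrolysate 68.056 g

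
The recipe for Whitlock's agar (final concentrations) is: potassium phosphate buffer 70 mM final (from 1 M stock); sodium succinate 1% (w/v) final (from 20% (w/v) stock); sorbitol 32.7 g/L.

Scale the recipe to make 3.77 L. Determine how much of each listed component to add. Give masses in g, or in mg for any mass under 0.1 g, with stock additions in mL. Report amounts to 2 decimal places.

Working volume: 3.77 L.
potassium phosphate buffer: C1V1 = C2V2 → 70 mM × 3770 mL ÷ 1000 mM = 263.90 mL
sodium succinate: V = C2·V2/C1 = 1% ÷ 20% × 3770 mL = 188.50 mL
sorbitol: 32.7 g/L × 3.77 L = 123.28 g

potassium phosphate buffer 263.90 mL; sodium succinate 188.50 mL; sorbitol 123.28 g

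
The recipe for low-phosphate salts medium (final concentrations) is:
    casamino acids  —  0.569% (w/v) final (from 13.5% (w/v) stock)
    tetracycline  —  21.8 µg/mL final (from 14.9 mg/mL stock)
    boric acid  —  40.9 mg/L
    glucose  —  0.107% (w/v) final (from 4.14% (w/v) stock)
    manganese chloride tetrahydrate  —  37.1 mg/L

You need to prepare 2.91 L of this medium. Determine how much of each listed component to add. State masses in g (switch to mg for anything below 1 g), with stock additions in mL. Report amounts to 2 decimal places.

Working volume: 2.91 L.
casamino acids: C1V1 = C2V2 → 0.569% ÷ 13.5% × 2910 mL = 122.65 mL
tetracycline: dilute stock: 21.8 µg/mL × 2910 mL ÷ 14900 µg/mL = 4.26 mL
boric acid: 40.9 mg/L × 2.91 L = 119.02 mg
glucose: dilute stock: 0.107% ÷ 4.14% × 2910 mL = 75.21 mL
manganese chloride tetrahydrate: 37.1 mg/L × 2.91 L = 107.96 mg

casamino acids 122.65 mL; tetracycline 4.26 mL; boric acid 119.02 mg; glucose 75.21 mL; manganese chloride tetrahydrate 107.96 mg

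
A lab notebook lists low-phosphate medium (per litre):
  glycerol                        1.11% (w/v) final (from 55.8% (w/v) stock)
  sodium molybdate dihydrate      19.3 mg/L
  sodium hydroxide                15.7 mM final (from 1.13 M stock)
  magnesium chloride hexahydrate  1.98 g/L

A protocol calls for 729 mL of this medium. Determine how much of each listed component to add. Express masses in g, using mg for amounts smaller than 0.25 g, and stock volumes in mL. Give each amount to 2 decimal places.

glycerol 14.50 mL; sodium molybdate dihydrate 14.07 mg; sodium hydroxide 10.13 mL; magnesium chloride hexahydrate 1.44 g

Working volume: 729 mL = 0.729 L.
glycerol: C1V1 = C2V2 → 1.11% ÷ 55.8% × 729 mL = 14.50 mL
sodium molybdate dihydrate: 19.3 mg/L × 0.729 L = 14.07 mg
sodium hydroxide: dilute stock: 15.7 mM × 729 mL ÷ 1130 mM = 10.13 mL
magnesium chloride hexahydrate: 1.98 g/L × 0.729 L = 1.44 g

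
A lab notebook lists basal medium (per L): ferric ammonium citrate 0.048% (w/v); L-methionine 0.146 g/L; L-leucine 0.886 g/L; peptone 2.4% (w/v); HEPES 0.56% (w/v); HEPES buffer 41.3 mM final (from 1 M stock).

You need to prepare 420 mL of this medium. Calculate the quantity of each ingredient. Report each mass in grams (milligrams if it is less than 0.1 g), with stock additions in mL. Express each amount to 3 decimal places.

ferric ammonium citrate 0.202 g; L-methionine 61.320 mg; L-leucine 0.372 g; peptone 10.080 g; HEPES 2.352 g; HEPES buffer 17.346 mL

Scale factor relative to 1 L: 0.42.
ferric ammonium citrate: 0.048% w/v = 0.48 g/L → 0.48 × 0.42 L = 0.202 g
L-methionine: 0.146 g/L × 0.42 L = 0.06132 g = 61.320 mg
L-leucine: 0.886 g/L × 0.42 L = 0.372 g
peptone: 2.4% w/v = 24 g/L → 24 × 0.42 L = 10.080 g
HEPES: 0.56 g per 100 mL × 420 mL ÷ 100 = 2.352 g
HEPES buffer: C1V1 = C2V2 → 41.3 mM × 420 mL ÷ 1000 mM = 17.346 mL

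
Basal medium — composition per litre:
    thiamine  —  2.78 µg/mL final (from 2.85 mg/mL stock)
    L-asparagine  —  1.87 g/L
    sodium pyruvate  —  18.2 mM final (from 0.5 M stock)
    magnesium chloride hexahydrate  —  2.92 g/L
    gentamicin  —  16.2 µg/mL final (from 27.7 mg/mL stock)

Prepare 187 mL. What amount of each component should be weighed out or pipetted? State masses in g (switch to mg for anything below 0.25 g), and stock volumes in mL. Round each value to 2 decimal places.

Working volume: 187 mL = 0.187 L.
thiamine: C1V1 = C2V2 → 2.78 µg/mL × 187 mL ÷ 2850 µg/mL = 0.18 mL
L-asparagine: 1.87 g/L × 0.187 L = 0.35 g
sodium pyruvate: C1V1 = C2V2 → 18.2 mM × 187 mL ÷ 500 mM = 6.81 mL
magnesium chloride hexahydrate: 2.92 g/L × 0.187 L = 0.55 g
gentamicin: dilute stock: 16.2 µg/mL × 187 mL ÷ 27700 µg/mL = 0.11 mL

thiamine 0.18 mL; L-asparagine 0.35 g; sodium pyruvate 6.81 mL; magnesium chloride hexahydrate 0.55 g; gentamicin 0.11 mL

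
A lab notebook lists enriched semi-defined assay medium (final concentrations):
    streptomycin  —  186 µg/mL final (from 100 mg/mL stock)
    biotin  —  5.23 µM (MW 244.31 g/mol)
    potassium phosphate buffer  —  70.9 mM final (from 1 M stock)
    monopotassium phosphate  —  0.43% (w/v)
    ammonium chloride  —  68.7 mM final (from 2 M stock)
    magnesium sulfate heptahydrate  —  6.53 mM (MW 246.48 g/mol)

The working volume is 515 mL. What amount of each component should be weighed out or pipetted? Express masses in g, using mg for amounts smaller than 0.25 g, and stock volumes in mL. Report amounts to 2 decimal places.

streptomycin 0.96 mL; biotin 0.66 mg; potassium phosphate buffer 36.51 mL; monopotassium phosphate 2.21 g; ammonium chloride 17.69 mL; magnesium sulfate heptahydrate 0.83 g

Working volume: 515 mL = 0.515 L.
streptomycin: V = C2·V2/C1 = 186 µg/mL × 515 mL ÷ 100000 µg/mL = 0.96 mL
biotin: 5.23 µmol/L × 244.31 g/mol × 0.515 L ÷ 1000 = 0.66 mg
potassium phosphate buffer: C1V1 = C2V2 → 70.9 mM × 515 mL ÷ 1000 mM = 36.51 mL
monopotassium phosphate: 0.43% w/v = 4.3 g/L → 4.3 × 0.515 L = 2.21 g
ammonium chloride: V = C2·V2/C1 = 68.7 mM × 515 mL ÷ 2000 mM = 17.69 mL
magnesium sulfate heptahydrate: 6.53 mmol/L × 246.48 g/mol × 0.515 L ÷ 1000 = 0.83 g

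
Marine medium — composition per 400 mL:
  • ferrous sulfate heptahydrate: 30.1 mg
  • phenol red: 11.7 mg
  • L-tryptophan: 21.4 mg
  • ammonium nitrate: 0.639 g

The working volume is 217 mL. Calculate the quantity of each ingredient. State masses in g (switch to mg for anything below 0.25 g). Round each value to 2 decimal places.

Scale factor = 217 mL / 400 mL = 0.5425.
ferrous sulfate heptahydrate: 30.1 mg × (217 mL / 400 mL) = 16.33 mg
phenol red: 11.7 mg × (217 mL / 400 mL) = 6.35 mg
L-tryptophan: 21.4 mg × (217 mL / 400 mL) = 11.61 mg
ammonium nitrate: 0.639 g × (217 mL / 400 mL) = 0.35 g

ferrous sulfate heptahydrate 16.33 mg; phenol red 6.35 mg; L-tryptophan 11.61 mg; ammonium nitrate 0.35 g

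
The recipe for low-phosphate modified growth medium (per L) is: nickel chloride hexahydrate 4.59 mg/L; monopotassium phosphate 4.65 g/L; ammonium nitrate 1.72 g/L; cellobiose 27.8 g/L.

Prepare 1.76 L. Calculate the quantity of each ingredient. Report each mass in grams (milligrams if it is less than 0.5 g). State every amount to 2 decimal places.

Scale factor relative to 1 L: 1.76.
nickel chloride hexahydrate: 4.59 mg/L × 1.76 L = 8.08 mg
monopotassium phosphate: 4.65 g/L × 1.76 L = 8.18 g
ammonium nitrate: 1.72 g/L × 1.76 L = 3.03 g
cellobiose: 27.8 g/L × 1.76 L = 48.93 g

nickel chloride hexahydrate 8.08 mg; monopotassium phosphate 8.18 g; ammonium nitrate 3.03 g; cellobiose 48.93 g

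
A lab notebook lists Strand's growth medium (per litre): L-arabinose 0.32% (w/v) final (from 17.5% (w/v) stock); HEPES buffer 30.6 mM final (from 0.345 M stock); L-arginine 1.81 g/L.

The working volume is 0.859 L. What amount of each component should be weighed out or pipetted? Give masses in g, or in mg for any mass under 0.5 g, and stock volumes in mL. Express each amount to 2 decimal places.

L-arabinose 15.71 mL; HEPES buffer 76.19 mL; L-arginine 1.55 g

Scale factor relative to 1 L: 0.859.
L-arabinose: V = C2·V2/C1 = 0.32% ÷ 17.5% × 859 mL = 15.71 mL
HEPES buffer: dilute stock: 30.6 mM × 859 mL ÷ 345 mM = 76.19 mL
L-arginine: 1.81 g/L × 0.859 L = 1.55 g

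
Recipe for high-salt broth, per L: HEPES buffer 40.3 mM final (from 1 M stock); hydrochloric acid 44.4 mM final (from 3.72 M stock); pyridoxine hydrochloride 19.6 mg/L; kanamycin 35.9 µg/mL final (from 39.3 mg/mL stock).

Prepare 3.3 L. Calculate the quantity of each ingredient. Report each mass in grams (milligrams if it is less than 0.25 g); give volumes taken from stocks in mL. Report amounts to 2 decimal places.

HEPES buffer 132.99 mL; hydrochloric acid 39.39 mL; pyridoxine hydrochloride 64.68 mg; kanamycin 3.01 mL

Working volume: 3.3 L.
HEPES buffer: V = C2·V2/C1 = 40.3 mM × 3300 mL ÷ 1000 mM = 132.99 mL
hydrochloric acid: V = C2·V2/C1 = 44.4 mM × 3300 mL ÷ 3720 mM = 39.39 mL
pyridoxine hydrochloride: 19.6 mg/L × 3.3 L = 64.68 mg
kanamycin: C1V1 = C2V2 → 35.9 µg/mL × 3300 mL ÷ 39300 µg/mL = 3.01 mL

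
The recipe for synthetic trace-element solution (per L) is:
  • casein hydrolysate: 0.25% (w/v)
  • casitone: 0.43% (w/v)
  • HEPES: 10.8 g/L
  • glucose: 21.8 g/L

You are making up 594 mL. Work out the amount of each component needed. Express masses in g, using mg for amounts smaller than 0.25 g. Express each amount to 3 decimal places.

casein hydrolysate 1.485 g; casitone 2.554 g; HEPES 6.415 g; glucose 12.949 g

Target volume = 594 mL = 0.594 L.
casein hydrolysate: 0.25 g per 100 mL × 594 mL ÷ 100 = 1.485 g
casitone: 0.43 g per 100 mL × 594 mL ÷ 100 = 2.554 g
HEPES: 10.8 g/L × 0.594 L = 6.415 g
glucose: 21.8 g/L × 0.594 L = 12.949 g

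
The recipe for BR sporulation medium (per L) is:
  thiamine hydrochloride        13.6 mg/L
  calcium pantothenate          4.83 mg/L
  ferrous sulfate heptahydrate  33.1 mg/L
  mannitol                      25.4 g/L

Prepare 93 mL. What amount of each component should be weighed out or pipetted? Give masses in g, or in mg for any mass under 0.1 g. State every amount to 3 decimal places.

thiamine hydrochloride 1.265 mg; calcium pantothenate 0.449 mg; ferrous sulfate heptahydrate 3.078 mg; mannitol 2.362 g

Working volume: 93 mL = 0.093 L.
thiamine hydrochloride: 13.6 mg/L × 0.093 L = 1.265 mg
calcium pantothenate: 4.83 mg/L × 0.093 L = 0.449 mg
ferrous sulfate heptahydrate: 33.1 mg/L × 0.093 L = 3.078 mg
mannitol: 25.4 g/L × 0.093 L = 2.362 g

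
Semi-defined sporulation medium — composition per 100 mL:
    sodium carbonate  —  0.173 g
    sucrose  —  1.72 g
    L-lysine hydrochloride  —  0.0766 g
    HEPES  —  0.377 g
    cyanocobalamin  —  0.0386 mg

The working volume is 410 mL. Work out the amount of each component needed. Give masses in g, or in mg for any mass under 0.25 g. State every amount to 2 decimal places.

Scale factor = 410 mL / 100 mL = 4.1.
sodium carbonate: 0.173 g × (410 mL / 100 mL) = 0.71 g
sucrose: 1.72 g × (410 mL / 100 mL) = 7.05 g
L-lysine hydrochloride: 0.0766 g × (410 mL / 100 mL) = 0.31 g
HEPES: 0.377 g × (410 mL / 100 mL) = 1.55 g
cyanocobalamin: 0.0386 mg × (410 mL / 100 mL) = 0.16 mg

sodium carbonate 0.71 g; sucrose 7.05 g; L-lysine hydrochloride 0.31 g; HEPES 1.55 g; cyanocobalamin 0.16 mg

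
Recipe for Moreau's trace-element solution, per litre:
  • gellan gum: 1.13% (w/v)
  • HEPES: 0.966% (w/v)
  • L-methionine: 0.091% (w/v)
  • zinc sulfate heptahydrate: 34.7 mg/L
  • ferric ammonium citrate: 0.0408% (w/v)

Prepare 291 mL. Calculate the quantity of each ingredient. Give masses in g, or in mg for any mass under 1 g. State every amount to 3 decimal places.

Target volume = 291 mL = 0.291 L.
gellan gum: 1.13 g per 100 mL × 291 mL ÷ 100 = 3.288 g
HEPES: 0.966 g per 100 mL × 291 mL ÷ 100 = 2.811 g
L-methionine: 0.091 g per 100 mL × 291 mL ÷ 100 = 0.26481 g = 264.810 mg
zinc sulfate heptahydrate: 34.7 mg/L × 0.291 L = 10.098 mg
ferric ammonium citrate: 0.0408 g per 100 mL × 291 mL ÷ 100 = 0.118728 g = 118.728 mg

gellan gum 3.288 g; HEPES 2.811 g; L-methionine 264.810 mg; zinc sulfate heptahydrate 10.098 mg; ferric ammonium citrate 118.728 mg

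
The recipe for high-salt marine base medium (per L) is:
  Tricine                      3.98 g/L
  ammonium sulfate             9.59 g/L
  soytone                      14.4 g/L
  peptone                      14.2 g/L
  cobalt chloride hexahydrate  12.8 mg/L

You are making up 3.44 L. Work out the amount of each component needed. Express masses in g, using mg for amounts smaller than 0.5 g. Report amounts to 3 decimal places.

Tricine 13.691 g; ammonium sulfate 32.990 g; soytone 49.536 g; peptone 48.848 g; cobalt chloride hexahydrate 44.032 mg

Scale factor relative to 1 L: 3.44.
Tricine: 3.98 g/L × 3.44 L = 13.691 g
ammonium sulfate: 9.59 g/L × 3.44 L = 32.990 g
soytone: 14.4 g/L × 3.44 L = 49.536 g
peptone: 14.2 g/L × 3.44 L = 48.848 g
cobalt chloride hexahydrate: 12.8 mg/L × 3.44 L = 44.032 mg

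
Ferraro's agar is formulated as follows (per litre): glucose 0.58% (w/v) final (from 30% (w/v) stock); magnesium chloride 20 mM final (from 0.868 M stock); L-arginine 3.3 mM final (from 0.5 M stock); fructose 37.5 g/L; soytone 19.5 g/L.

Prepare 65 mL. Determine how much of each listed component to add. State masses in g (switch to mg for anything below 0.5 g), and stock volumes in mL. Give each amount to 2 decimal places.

glucose 1.26 mL; magnesium chloride 1.50 mL; L-arginine 0.43 mL; fructose 2.44 g; soytone 1.27 g

Scale factor relative to 1 L: 0.065.
glucose: V = C2·V2/C1 = 0.58% ÷ 30% × 65 mL = 1.26 mL
magnesium chloride: V = C2·V2/C1 = 20 mM × 65 mL ÷ 868 mM = 1.50 mL
L-arginine: C1V1 = C2V2 → 3.3 mM × 65 mL ÷ 500 mM = 0.43 mL
fructose: 37.5 g/L × 0.065 L = 2.44 g
soytone: 19.5 g/L × 0.065 L = 1.27 g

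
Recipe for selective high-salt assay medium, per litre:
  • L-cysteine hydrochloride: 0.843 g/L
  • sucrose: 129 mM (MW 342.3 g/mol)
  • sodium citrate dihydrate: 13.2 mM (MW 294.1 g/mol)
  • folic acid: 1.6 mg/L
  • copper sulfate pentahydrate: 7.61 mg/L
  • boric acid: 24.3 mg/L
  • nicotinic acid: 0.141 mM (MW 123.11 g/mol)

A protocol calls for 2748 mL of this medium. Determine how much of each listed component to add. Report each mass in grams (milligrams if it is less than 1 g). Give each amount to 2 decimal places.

Working volume: 2748 mL = 2.748 L.
L-cysteine hydrochloride: 0.843 g/L × 2.748 L = 2.32 g
sucrose: 129 mmol/L × 342.3 g/mol × 2.748 L ÷ 1000 = 121.34 g
sodium citrate dihydrate: 13.2 mmol/L × 294.1 g/mol × 2.748 L ÷ 1000 = 10.67 g
folic acid: 1.6 mg/L × 2.748 L = 4.40 mg
copper sulfate pentahydrate: 7.61 mg/L × 2.748 L = 20.91 mg
boric acid: 24.3 mg/L × 2.748 L = 66.78 mg
nicotinic acid: 0.141 mmol/L × 123.11 mg/mmol × 2.748 L = 47.70 mg

L-cysteine hydrochloride 2.32 g; sucrose 121.34 g; sodium citrate dihydrate 10.67 g; folic acid 4.40 mg; copper sulfate pentahydrate 20.91 mg; boric acid 66.78 mg; nicotinic acid 47.70 mg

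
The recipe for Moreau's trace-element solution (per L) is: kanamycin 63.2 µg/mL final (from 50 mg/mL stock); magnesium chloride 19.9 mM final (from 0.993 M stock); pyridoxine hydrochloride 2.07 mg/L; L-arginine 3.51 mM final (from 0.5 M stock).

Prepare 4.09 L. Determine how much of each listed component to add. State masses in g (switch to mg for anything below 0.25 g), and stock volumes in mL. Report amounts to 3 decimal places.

Working volume: 4.09 L.
kanamycin: C1V1 = C2V2 → 63.2 µg/mL × 4090 mL ÷ 50000 µg/mL = 5.170 mL
magnesium chloride: C1V1 = C2V2 → 19.9 mM × 4090 mL ÷ 993 mM = 81.965 mL
pyridoxine hydrochloride: 2.07 mg/L × 4.09 L = 8.466 mg
L-arginine: C1V1 = C2V2 → 3.51 mM × 4090 mL ÷ 500 mM = 28.712 mL

kanamycin 5.170 mL; magnesium chloride 81.965 mL; pyridoxine hydrochloride 8.466 mg; L-arginine 28.712 mL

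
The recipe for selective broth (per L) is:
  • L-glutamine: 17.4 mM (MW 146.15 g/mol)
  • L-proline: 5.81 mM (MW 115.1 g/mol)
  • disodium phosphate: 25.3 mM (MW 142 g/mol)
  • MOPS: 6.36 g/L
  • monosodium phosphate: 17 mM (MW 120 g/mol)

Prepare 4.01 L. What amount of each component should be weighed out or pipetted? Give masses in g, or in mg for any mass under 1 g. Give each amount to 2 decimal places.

Working volume: 4.01 L.
L-glutamine: 17.4 mmol/L × 146.15 g/mol × 4.01 L ÷ 1000 = 10.20 g
L-proline: 5.81 mmol/L × 115.1 g/mol × 4.01 L ÷ 1000 = 2.68 g
disodium phosphate: 25.3 mmol/L × 142 g/mol × 4.01 L ÷ 1000 = 14.41 g
MOPS: 6.36 g/L × 4.01 L = 25.50 g
monosodium phosphate: 17 mmol/L × 120 g/mol × 4.01 L ÷ 1000 = 8.18 g

L-glutamine 10.20 g; L-proline 2.68 g; disodium phosphate 14.41 g; MOPS 25.50 g; monosodium phosphate 8.18 g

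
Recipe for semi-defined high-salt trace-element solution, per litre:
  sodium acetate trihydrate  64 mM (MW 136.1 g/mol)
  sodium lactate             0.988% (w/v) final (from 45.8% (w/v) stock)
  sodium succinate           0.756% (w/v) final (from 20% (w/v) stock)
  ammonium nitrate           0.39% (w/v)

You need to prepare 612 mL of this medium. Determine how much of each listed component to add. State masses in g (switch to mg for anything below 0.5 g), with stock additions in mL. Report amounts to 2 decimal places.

Working volume: 612 mL = 0.612 L.
sodium acetate trihydrate: 64 mmol/L × 136.1 g/mol × 0.612 L ÷ 1000 = 5.33 g
sodium lactate: dilute stock: 0.988% ÷ 45.8% × 612 mL = 13.20 mL
sodium succinate: V = C2·V2/C1 = 0.756% ÷ 20% × 612 mL = 23.13 mL
ammonium nitrate: 0.39% w/v = 3.9 g/L → 3.9 × 0.612 L = 2.39 g

sodium acetate trihydrate 5.33 g; sodium lactate 13.20 mL; sodium succinate 23.13 mL; ammonium nitrate 2.39 g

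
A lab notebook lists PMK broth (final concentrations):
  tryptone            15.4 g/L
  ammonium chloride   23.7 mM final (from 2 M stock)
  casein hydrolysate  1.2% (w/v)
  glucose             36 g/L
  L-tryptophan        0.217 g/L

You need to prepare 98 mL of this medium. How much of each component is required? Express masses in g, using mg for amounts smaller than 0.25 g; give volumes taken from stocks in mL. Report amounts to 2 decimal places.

Working volume: 98 mL = 0.098 L.
tryptone: 15.4 g/L × 0.098 L = 1.51 g
ammonium chloride: dilute stock: 23.7 mM × 98 mL ÷ 2000 mM = 1.16 mL
casein hydrolysate: 1.2 g per 100 mL × 98 mL ÷ 100 = 1.18 g
glucose: 36 g/L × 0.098 L = 3.53 g
L-tryptophan: 0.217 g/L × 0.098 L = 0.021266 g = 21.27 mg

tryptone 1.51 g; ammonium chloride 1.16 mL; casein hydrolysate 1.18 g; glucose 3.53 g; L-tryptophan 21.27 mg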